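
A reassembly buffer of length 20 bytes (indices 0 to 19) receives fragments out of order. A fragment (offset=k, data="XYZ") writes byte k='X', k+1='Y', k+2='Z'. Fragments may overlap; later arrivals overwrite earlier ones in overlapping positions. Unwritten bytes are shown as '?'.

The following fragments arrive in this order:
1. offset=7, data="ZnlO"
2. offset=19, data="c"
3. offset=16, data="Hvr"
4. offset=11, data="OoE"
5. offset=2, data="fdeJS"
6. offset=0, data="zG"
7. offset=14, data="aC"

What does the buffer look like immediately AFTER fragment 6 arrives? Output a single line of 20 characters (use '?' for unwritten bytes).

Answer: zGfdeJSZnlOOoE??Hvrc

Derivation:
Fragment 1: offset=7 data="ZnlO" -> buffer=???????ZnlO?????????
Fragment 2: offset=19 data="c" -> buffer=???????ZnlO????????c
Fragment 3: offset=16 data="Hvr" -> buffer=???????ZnlO?????Hvrc
Fragment 4: offset=11 data="OoE" -> buffer=???????ZnlOOoE??Hvrc
Fragment 5: offset=2 data="fdeJS" -> buffer=??fdeJSZnlOOoE??Hvrc
Fragment 6: offset=0 data="zG" -> buffer=zGfdeJSZnlOOoE??Hvrc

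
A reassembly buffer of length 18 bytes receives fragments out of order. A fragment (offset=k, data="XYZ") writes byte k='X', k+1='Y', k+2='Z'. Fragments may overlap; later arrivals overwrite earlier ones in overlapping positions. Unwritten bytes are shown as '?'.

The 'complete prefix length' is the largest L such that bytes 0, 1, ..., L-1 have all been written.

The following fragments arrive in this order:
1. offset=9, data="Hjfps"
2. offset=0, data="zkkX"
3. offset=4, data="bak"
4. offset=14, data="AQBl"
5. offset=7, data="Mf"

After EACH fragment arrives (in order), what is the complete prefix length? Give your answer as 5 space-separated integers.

Answer: 0 4 7 7 18

Derivation:
Fragment 1: offset=9 data="Hjfps" -> buffer=?????????Hjfps???? -> prefix_len=0
Fragment 2: offset=0 data="zkkX" -> buffer=zkkX?????Hjfps???? -> prefix_len=4
Fragment 3: offset=4 data="bak" -> buffer=zkkXbak??Hjfps???? -> prefix_len=7
Fragment 4: offset=14 data="AQBl" -> buffer=zkkXbak??HjfpsAQBl -> prefix_len=7
Fragment 5: offset=7 data="Mf" -> buffer=zkkXbakMfHjfpsAQBl -> prefix_len=18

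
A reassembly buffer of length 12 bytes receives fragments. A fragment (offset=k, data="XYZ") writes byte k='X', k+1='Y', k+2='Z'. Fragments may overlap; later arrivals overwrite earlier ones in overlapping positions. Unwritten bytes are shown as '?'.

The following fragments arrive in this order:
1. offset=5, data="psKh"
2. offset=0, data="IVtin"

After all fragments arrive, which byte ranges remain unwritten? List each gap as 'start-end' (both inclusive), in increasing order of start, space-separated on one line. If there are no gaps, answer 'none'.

Answer: 9-11

Derivation:
Fragment 1: offset=5 len=4
Fragment 2: offset=0 len=5
Gaps: 9-11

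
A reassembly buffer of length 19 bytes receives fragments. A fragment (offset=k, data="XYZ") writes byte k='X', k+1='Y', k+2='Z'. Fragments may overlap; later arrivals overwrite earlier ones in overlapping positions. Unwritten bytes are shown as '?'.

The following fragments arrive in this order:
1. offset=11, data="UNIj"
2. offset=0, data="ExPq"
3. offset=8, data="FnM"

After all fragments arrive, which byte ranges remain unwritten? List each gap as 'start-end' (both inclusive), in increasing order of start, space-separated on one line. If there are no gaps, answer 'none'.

Fragment 1: offset=11 len=4
Fragment 2: offset=0 len=4
Fragment 3: offset=8 len=3
Gaps: 4-7 15-18

Answer: 4-7 15-18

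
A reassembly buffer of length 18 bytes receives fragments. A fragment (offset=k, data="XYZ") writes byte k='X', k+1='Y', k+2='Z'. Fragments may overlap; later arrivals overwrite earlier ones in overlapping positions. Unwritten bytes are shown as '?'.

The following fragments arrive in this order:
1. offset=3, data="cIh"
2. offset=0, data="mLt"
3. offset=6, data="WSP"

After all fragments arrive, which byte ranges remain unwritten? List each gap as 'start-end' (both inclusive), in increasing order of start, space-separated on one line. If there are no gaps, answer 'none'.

Answer: 9-17

Derivation:
Fragment 1: offset=3 len=3
Fragment 2: offset=0 len=3
Fragment 3: offset=6 len=3
Gaps: 9-17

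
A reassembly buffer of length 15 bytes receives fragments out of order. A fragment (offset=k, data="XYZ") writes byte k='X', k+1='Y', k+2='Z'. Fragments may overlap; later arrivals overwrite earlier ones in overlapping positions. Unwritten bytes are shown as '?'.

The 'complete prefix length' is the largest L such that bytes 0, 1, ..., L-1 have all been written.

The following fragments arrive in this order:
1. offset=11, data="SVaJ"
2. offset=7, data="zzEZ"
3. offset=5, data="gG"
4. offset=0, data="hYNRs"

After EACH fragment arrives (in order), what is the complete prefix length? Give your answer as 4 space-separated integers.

Fragment 1: offset=11 data="SVaJ" -> buffer=???????????SVaJ -> prefix_len=0
Fragment 2: offset=7 data="zzEZ" -> buffer=???????zzEZSVaJ -> prefix_len=0
Fragment 3: offset=5 data="gG" -> buffer=?????gGzzEZSVaJ -> prefix_len=0
Fragment 4: offset=0 data="hYNRs" -> buffer=hYNRsgGzzEZSVaJ -> prefix_len=15

Answer: 0 0 0 15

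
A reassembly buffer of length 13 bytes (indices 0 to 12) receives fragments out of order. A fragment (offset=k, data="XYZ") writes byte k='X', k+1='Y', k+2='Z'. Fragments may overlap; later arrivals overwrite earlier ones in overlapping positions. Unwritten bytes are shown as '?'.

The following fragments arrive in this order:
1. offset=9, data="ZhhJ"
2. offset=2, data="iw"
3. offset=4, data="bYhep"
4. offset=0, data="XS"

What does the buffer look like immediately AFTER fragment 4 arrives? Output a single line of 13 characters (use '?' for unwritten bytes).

Fragment 1: offset=9 data="ZhhJ" -> buffer=?????????ZhhJ
Fragment 2: offset=2 data="iw" -> buffer=??iw?????ZhhJ
Fragment 3: offset=4 data="bYhep" -> buffer=??iwbYhepZhhJ
Fragment 4: offset=0 data="XS" -> buffer=XSiwbYhepZhhJ

Answer: XSiwbYhepZhhJ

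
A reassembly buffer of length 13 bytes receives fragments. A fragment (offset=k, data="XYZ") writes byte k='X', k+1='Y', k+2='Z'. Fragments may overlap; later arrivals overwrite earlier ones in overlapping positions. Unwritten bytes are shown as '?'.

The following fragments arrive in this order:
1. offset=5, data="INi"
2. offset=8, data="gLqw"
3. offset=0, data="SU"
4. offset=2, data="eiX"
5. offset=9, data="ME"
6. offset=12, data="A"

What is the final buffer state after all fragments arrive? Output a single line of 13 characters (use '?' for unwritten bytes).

Answer: SUeiXINigMEwA

Derivation:
Fragment 1: offset=5 data="INi" -> buffer=?????INi?????
Fragment 2: offset=8 data="gLqw" -> buffer=?????INigLqw?
Fragment 3: offset=0 data="SU" -> buffer=SU???INigLqw?
Fragment 4: offset=2 data="eiX" -> buffer=SUeiXINigLqw?
Fragment 5: offset=9 data="ME" -> buffer=SUeiXINigMEw?
Fragment 6: offset=12 data="A" -> buffer=SUeiXINigMEwA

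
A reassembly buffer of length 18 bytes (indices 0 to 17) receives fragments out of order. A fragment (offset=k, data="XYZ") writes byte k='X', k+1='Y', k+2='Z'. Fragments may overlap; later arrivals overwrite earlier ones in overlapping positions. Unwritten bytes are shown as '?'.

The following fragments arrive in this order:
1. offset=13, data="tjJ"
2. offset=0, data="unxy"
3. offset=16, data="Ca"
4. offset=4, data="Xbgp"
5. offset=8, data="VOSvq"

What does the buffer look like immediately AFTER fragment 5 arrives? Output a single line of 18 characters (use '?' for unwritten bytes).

Answer: unxyXbgpVOSvqtjJCa

Derivation:
Fragment 1: offset=13 data="tjJ" -> buffer=?????????????tjJ??
Fragment 2: offset=0 data="unxy" -> buffer=unxy?????????tjJ??
Fragment 3: offset=16 data="Ca" -> buffer=unxy?????????tjJCa
Fragment 4: offset=4 data="Xbgp" -> buffer=unxyXbgp?????tjJCa
Fragment 5: offset=8 data="VOSvq" -> buffer=unxyXbgpVOSvqtjJCa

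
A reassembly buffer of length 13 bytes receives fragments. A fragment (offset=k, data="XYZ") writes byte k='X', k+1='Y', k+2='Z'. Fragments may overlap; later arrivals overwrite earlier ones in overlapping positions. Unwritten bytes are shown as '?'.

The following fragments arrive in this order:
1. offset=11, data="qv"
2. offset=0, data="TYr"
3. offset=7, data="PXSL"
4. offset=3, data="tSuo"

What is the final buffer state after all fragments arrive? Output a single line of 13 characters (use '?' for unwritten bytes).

Answer: TYrtSuoPXSLqv

Derivation:
Fragment 1: offset=11 data="qv" -> buffer=???????????qv
Fragment 2: offset=0 data="TYr" -> buffer=TYr????????qv
Fragment 3: offset=7 data="PXSL" -> buffer=TYr????PXSLqv
Fragment 4: offset=3 data="tSuo" -> buffer=TYrtSuoPXSLqv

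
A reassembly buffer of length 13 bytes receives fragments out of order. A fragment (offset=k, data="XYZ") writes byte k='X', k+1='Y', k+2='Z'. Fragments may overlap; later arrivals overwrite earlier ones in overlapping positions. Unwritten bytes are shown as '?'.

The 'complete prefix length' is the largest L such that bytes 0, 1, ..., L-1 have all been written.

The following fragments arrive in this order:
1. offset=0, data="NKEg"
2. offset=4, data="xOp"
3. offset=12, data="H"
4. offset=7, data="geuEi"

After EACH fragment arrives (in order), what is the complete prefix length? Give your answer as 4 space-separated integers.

Answer: 4 7 7 13

Derivation:
Fragment 1: offset=0 data="NKEg" -> buffer=NKEg????????? -> prefix_len=4
Fragment 2: offset=4 data="xOp" -> buffer=NKEgxOp?????? -> prefix_len=7
Fragment 3: offset=12 data="H" -> buffer=NKEgxOp?????H -> prefix_len=7
Fragment 4: offset=7 data="geuEi" -> buffer=NKEgxOpgeuEiH -> prefix_len=13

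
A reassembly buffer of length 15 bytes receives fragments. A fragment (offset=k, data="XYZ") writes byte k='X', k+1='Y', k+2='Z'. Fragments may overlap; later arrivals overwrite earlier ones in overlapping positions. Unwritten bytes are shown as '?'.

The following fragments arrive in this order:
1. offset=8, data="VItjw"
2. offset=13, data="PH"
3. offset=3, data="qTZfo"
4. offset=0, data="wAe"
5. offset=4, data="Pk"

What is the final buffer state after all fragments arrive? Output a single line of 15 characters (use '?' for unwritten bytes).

Answer: wAeqPkfoVItjwPH

Derivation:
Fragment 1: offset=8 data="VItjw" -> buffer=????????VItjw??
Fragment 2: offset=13 data="PH" -> buffer=????????VItjwPH
Fragment 3: offset=3 data="qTZfo" -> buffer=???qTZfoVItjwPH
Fragment 4: offset=0 data="wAe" -> buffer=wAeqTZfoVItjwPH
Fragment 5: offset=4 data="Pk" -> buffer=wAeqPkfoVItjwPH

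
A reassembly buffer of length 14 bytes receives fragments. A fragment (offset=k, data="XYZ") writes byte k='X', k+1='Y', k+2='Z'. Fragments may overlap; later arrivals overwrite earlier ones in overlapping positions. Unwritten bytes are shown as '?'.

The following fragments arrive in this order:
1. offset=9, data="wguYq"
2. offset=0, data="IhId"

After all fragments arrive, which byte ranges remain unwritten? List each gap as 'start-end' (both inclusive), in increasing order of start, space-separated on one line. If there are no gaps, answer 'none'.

Answer: 4-8

Derivation:
Fragment 1: offset=9 len=5
Fragment 2: offset=0 len=4
Gaps: 4-8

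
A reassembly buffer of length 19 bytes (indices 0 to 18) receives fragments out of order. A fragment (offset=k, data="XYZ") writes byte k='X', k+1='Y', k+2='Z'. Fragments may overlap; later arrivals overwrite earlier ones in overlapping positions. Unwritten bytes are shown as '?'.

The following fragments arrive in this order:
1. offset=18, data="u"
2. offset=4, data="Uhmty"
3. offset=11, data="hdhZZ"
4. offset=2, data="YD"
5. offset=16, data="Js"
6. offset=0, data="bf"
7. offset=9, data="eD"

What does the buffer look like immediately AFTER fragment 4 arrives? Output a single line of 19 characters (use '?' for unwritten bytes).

Fragment 1: offset=18 data="u" -> buffer=??????????????????u
Fragment 2: offset=4 data="Uhmty" -> buffer=????Uhmty?????????u
Fragment 3: offset=11 data="hdhZZ" -> buffer=????Uhmty??hdhZZ??u
Fragment 4: offset=2 data="YD" -> buffer=??YDUhmty??hdhZZ??u

Answer: ??YDUhmty??hdhZZ??u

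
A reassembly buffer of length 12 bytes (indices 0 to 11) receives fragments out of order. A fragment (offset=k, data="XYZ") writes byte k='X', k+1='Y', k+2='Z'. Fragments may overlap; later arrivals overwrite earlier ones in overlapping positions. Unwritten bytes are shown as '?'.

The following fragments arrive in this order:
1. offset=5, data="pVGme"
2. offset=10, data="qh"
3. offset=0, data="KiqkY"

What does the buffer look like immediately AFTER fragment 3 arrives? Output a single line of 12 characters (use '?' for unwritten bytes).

Answer: KiqkYpVGmeqh

Derivation:
Fragment 1: offset=5 data="pVGme" -> buffer=?????pVGme??
Fragment 2: offset=10 data="qh" -> buffer=?????pVGmeqh
Fragment 3: offset=0 data="KiqkY" -> buffer=KiqkYpVGmeqh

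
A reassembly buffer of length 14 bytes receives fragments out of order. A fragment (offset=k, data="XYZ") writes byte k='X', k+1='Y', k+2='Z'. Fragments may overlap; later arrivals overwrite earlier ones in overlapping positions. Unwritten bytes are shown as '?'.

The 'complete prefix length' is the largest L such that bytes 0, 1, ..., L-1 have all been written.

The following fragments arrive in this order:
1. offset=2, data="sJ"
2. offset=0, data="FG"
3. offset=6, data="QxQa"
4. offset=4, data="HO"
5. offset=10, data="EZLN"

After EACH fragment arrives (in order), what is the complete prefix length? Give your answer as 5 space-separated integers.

Answer: 0 4 4 10 14

Derivation:
Fragment 1: offset=2 data="sJ" -> buffer=??sJ?????????? -> prefix_len=0
Fragment 2: offset=0 data="FG" -> buffer=FGsJ?????????? -> prefix_len=4
Fragment 3: offset=6 data="QxQa" -> buffer=FGsJ??QxQa???? -> prefix_len=4
Fragment 4: offset=4 data="HO" -> buffer=FGsJHOQxQa???? -> prefix_len=10
Fragment 5: offset=10 data="EZLN" -> buffer=FGsJHOQxQaEZLN -> prefix_len=14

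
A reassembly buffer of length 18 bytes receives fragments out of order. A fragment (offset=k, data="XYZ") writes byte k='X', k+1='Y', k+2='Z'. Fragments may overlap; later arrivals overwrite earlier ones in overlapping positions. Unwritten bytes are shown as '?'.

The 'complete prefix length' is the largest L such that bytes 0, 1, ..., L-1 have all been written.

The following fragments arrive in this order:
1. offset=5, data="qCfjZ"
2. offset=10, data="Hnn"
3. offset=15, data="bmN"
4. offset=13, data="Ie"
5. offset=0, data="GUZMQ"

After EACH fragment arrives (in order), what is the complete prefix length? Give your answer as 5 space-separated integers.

Fragment 1: offset=5 data="qCfjZ" -> buffer=?????qCfjZ???????? -> prefix_len=0
Fragment 2: offset=10 data="Hnn" -> buffer=?????qCfjZHnn????? -> prefix_len=0
Fragment 3: offset=15 data="bmN" -> buffer=?????qCfjZHnn??bmN -> prefix_len=0
Fragment 4: offset=13 data="Ie" -> buffer=?????qCfjZHnnIebmN -> prefix_len=0
Fragment 5: offset=0 data="GUZMQ" -> buffer=GUZMQqCfjZHnnIebmN -> prefix_len=18

Answer: 0 0 0 0 18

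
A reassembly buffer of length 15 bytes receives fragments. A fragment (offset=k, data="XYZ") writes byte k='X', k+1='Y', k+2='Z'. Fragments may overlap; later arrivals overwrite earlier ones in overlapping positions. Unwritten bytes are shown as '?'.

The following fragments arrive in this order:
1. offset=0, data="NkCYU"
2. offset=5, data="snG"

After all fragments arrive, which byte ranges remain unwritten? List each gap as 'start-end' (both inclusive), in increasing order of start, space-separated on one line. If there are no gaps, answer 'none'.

Fragment 1: offset=0 len=5
Fragment 2: offset=5 len=3
Gaps: 8-14

Answer: 8-14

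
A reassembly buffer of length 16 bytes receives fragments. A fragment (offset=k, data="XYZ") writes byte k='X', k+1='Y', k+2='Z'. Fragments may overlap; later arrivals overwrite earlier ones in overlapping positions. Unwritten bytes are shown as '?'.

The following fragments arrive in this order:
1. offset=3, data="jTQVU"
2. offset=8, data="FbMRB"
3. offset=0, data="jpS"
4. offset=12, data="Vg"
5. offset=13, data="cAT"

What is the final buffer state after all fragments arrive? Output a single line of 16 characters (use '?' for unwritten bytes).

Answer: jpSjTQVUFbMRVcAT

Derivation:
Fragment 1: offset=3 data="jTQVU" -> buffer=???jTQVU????????
Fragment 2: offset=8 data="FbMRB" -> buffer=???jTQVUFbMRB???
Fragment 3: offset=0 data="jpS" -> buffer=jpSjTQVUFbMRB???
Fragment 4: offset=12 data="Vg" -> buffer=jpSjTQVUFbMRVg??
Fragment 5: offset=13 data="cAT" -> buffer=jpSjTQVUFbMRVcAT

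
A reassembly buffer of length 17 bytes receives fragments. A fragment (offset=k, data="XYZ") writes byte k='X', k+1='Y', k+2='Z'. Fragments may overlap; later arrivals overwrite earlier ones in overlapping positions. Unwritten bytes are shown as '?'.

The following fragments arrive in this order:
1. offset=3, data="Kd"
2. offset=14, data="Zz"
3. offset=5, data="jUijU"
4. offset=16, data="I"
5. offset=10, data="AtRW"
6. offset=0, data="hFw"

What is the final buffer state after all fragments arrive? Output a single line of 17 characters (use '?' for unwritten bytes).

Answer: hFwKdjUijUAtRWZzI

Derivation:
Fragment 1: offset=3 data="Kd" -> buffer=???Kd????????????
Fragment 2: offset=14 data="Zz" -> buffer=???Kd?????????Zz?
Fragment 3: offset=5 data="jUijU" -> buffer=???KdjUijU????Zz?
Fragment 4: offset=16 data="I" -> buffer=???KdjUijU????ZzI
Fragment 5: offset=10 data="AtRW" -> buffer=???KdjUijUAtRWZzI
Fragment 6: offset=0 data="hFw" -> buffer=hFwKdjUijUAtRWZzI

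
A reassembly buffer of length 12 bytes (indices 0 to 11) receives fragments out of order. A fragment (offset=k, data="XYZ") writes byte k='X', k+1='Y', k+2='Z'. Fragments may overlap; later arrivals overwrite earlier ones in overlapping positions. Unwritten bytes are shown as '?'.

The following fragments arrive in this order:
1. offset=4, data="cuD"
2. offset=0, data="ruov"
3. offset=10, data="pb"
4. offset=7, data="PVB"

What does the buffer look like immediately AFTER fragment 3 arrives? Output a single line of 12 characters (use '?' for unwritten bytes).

Answer: ruovcuD???pb

Derivation:
Fragment 1: offset=4 data="cuD" -> buffer=????cuD?????
Fragment 2: offset=0 data="ruov" -> buffer=ruovcuD?????
Fragment 3: offset=10 data="pb" -> buffer=ruovcuD???pb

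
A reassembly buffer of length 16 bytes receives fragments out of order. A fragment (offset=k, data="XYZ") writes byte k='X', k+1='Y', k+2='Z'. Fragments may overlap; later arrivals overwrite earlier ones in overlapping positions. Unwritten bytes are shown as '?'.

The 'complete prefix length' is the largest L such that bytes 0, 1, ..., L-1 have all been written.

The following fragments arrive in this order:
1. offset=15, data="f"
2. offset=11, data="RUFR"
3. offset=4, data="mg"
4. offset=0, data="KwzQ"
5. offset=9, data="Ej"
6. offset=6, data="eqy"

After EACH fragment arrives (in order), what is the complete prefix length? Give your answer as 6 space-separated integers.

Answer: 0 0 0 6 6 16

Derivation:
Fragment 1: offset=15 data="f" -> buffer=???????????????f -> prefix_len=0
Fragment 2: offset=11 data="RUFR" -> buffer=???????????RUFRf -> prefix_len=0
Fragment 3: offset=4 data="mg" -> buffer=????mg?????RUFRf -> prefix_len=0
Fragment 4: offset=0 data="KwzQ" -> buffer=KwzQmg?????RUFRf -> prefix_len=6
Fragment 5: offset=9 data="Ej" -> buffer=KwzQmg???EjRUFRf -> prefix_len=6
Fragment 6: offset=6 data="eqy" -> buffer=KwzQmgeqyEjRUFRf -> prefix_len=16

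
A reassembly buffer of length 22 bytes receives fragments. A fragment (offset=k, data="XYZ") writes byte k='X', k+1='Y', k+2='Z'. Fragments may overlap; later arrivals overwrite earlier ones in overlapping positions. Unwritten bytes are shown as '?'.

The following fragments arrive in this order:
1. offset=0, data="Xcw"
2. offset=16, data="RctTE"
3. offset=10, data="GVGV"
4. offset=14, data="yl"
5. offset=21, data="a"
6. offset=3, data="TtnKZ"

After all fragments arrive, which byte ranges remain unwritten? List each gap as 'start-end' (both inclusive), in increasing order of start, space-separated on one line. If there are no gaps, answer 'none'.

Fragment 1: offset=0 len=3
Fragment 2: offset=16 len=5
Fragment 3: offset=10 len=4
Fragment 4: offset=14 len=2
Fragment 5: offset=21 len=1
Fragment 6: offset=3 len=5
Gaps: 8-9

Answer: 8-9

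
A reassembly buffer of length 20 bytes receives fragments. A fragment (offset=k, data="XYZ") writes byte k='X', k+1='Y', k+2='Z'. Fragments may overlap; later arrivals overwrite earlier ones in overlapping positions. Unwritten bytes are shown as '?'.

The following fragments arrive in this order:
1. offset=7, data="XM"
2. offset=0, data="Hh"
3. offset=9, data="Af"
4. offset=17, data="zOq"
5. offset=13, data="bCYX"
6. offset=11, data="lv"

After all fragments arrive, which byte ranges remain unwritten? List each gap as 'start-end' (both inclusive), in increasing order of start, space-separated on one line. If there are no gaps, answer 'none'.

Answer: 2-6

Derivation:
Fragment 1: offset=7 len=2
Fragment 2: offset=0 len=2
Fragment 3: offset=9 len=2
Fragment 4: offset=17 len=3
Fragment 5: offset=13 len=4
Fragment 6: offset=11 len=2
Gaps: 2-6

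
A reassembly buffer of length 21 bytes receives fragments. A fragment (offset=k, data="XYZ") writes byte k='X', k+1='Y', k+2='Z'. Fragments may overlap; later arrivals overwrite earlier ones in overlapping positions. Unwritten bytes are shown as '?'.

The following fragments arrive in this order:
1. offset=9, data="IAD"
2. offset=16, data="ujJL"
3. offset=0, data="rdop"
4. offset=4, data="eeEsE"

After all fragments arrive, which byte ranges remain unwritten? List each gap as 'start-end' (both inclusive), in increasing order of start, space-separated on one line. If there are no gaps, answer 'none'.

Fragment 1: offset=9 len=3
Fragment 2: offset=16 len=4
Fragment 3: offset=0 len=4
Fragment 4: offset=4 len=5
Gaps: 12-15 20-20

Answer: 12-15 20-20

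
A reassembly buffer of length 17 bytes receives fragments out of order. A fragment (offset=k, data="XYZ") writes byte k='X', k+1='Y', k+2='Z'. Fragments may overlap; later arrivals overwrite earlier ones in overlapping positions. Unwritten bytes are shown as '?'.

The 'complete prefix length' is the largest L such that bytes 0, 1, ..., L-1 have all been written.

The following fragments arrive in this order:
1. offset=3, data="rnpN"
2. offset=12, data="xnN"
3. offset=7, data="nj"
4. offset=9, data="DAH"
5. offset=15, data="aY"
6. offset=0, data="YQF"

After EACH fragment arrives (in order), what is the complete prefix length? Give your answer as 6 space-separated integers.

Answer: 0 0 0 0 0 17

Derivation:
Fragment 1: offset=3 data="rnpN" -> buffer=???rnpN?????????? -> prefix_len=0
Fragment 2: offset=12 data="xnN" -> buffer=???rnpN?????xnN?? -> prefix_len=0
Fragment 3: offset=7 data="nj" -> buffer=???rnpNnj???xnN?? -> prefix_len=0
Fragment 4: offset=9 data="DAH" -> buffer=???rnpNnjDAHxnN?? -> prefix_len=0
Fragment 5: offset=15 data="aY" -> buffer=???rnpNnjDAHxnNaY -> prefix_len=0
Fragment 6: offset=0 data="YQF" -> buffer=YQFrnpNnjDAHxnNaY -> prefix_len=17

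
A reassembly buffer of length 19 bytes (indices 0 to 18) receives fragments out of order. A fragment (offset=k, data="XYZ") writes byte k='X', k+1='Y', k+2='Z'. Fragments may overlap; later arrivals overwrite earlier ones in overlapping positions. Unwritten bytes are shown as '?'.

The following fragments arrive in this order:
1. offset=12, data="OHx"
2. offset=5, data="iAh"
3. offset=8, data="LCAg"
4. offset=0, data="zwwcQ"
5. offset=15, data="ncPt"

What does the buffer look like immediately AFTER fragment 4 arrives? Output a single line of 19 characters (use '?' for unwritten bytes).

Answer: zwwcQiAhLCAgOHx????

Derivation:
Fragment 1: offset=12 data="OHx" -> buffer=????????????OHx????
Fragment 2: offset=5 data="iAh" -> buffer=?????iAh????OHx????
Fragment 3: offset=8 data="LCAg" -> buffer=?????iAhLCAgOHx????
Fragment 4: offset=0 data="zwwcQ" -> buffer=zwwcQiAhLCAgOHx????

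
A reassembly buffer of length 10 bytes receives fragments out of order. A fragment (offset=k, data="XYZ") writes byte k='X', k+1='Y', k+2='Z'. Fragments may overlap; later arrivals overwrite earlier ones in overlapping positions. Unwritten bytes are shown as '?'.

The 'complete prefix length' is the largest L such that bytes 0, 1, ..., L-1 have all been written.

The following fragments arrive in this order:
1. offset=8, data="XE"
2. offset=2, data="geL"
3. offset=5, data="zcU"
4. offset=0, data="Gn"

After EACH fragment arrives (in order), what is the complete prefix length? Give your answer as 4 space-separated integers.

Answer: 0 0 0 10

Derivation:
Fragment 1: offset=8 data="XE" -> buffer=????????XE -> prefix_len=0
Fragment 2: offset=2 data="geL" -> buffer=??geL???XE -> prefix_len=0
Fragment 3: offset=5 data="zcU" -> buffer=??geLzcUXE -> prefix_len=0
Fragment 4: offset=0 data="Gn" -> buffer=GngeLzcUXE -> prefix_len=10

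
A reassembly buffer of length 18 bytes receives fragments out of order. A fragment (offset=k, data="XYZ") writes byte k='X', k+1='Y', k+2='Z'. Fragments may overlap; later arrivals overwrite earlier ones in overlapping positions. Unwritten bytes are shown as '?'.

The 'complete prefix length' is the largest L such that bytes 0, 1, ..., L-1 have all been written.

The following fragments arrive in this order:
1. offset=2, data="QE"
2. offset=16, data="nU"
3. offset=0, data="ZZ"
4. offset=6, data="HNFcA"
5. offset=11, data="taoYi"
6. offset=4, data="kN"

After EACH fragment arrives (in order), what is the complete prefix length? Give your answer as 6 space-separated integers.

Fragment 1: offset=2 data="QE" -> buffer=??QE?????????????? -> prefix_len=0
Fragment 2: offset=16 data="nU" -> buffer=??QE????????????nU -> prefix_len=0
Fragment 3: offset=0 data="ZZ" -> buffer=ZZQE????????????nU -> prefix_len=4
Fragment 4: offset=6 data="HNFcA" -> buffer=ZZQE??HNFcA?????nU -> prefix_len=4
Fragment 5: offset=11 data="taoYi" -> buffer=ZZQE??HNFcAtaoYinU -> prefix_len=4
Fragment 6: offset=4 data="kN" -> buffer=ZZQEkNHNFcAtaoYinU -> prefix_len=18

Answer: 0 0 4 4 4 18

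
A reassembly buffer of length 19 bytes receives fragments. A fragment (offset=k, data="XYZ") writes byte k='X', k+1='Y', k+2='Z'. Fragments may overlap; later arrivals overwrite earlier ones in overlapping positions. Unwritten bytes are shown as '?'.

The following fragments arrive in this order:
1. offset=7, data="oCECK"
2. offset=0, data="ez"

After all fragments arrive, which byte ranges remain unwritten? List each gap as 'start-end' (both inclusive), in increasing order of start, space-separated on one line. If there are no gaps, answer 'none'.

Answer: 2-6 12-18

Derivation:
Fragment 1: offset=7 len=5
Fragment 2: offset=0 len=2
Gaps: 2-6 12-18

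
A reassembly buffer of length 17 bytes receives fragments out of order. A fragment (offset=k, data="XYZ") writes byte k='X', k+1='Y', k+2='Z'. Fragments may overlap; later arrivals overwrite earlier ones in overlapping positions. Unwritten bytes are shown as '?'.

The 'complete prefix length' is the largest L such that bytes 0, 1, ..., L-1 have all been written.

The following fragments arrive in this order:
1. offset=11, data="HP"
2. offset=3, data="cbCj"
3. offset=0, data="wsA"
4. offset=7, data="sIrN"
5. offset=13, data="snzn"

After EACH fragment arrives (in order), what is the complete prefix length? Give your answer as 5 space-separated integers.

Fragment 1: offset=11 data="HP" -> buffer=???????????HP???? -> prefix_len=0
Fragment 2: offset=3 data="cbCj" -> buffer=???cbCj????HP???? -> prefix_len=0
Fragment 3: offset=0 data="wsA" -> buffer=wsAcbCj????HP???? -> prefix_len=7
Fragment 4: offset=7 data="sIrN" -> buffer=wsAcbCjsIrNHP???? -> prefix_len=13
Fragment 5: offset=13 data="snzn" -> buffer=wsAcbCjsIrNHPsnzn -> prefix_len=17

Answer: 0 0 7 13 17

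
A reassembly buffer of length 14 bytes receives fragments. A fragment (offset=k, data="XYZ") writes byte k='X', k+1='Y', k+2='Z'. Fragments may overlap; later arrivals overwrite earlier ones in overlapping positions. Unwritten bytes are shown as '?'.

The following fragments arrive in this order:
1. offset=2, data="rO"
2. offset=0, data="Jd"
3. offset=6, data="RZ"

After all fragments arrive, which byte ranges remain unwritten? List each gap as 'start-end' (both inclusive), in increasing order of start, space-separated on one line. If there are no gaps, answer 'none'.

Fragment 1: offset=2 len=2
Fragment 2: offset=0 len=2
Fragment 3: offset=6 len=2
Gaps: 4-5 8-13

Answer: 4-5 8-13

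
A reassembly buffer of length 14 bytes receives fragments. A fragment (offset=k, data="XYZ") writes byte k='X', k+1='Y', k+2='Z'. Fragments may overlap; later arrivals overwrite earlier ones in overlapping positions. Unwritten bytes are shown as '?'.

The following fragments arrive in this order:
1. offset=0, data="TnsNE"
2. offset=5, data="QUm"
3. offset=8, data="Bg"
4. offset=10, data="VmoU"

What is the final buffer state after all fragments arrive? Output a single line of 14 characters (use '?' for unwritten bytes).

Answer: TnsNEQUmBgVmoU

Derivation:
Fragment 1: offset=0 data="TnsNE" -> buffer=TnsNE?????????
Fragment 2: offset=5 data="QUm" -> buffer=TnsNEQUm??????
Fragment 3: offset=8 data="Bg" -> buffer=TnsNEQUmBg????
Fragment 4: offset=10 data="VmoU" -> buffer=TnsNEQUmBgVmoU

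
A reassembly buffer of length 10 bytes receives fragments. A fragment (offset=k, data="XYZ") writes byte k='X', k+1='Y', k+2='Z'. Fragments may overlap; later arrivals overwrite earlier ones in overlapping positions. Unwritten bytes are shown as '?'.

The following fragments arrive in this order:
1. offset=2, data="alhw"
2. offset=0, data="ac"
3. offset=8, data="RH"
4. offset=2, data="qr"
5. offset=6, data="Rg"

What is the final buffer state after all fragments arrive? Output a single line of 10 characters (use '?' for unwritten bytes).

Answer: acqrhwRgRH

Derivation:
Fragment 1: offset=2 data="alhw" -> buffer=??alhw????
Fragment 2: offset=0 data="ac" -> buffer=acalhw????
Fragment 3: offset=8 data="RH" -> buffer=acalhw??RH
Fragment 4: offset=2 data="qr" -> buffer=acqrhw??RH
Fragment 5: offset=6 data="Rg" -> buffer=acqrhwRgRH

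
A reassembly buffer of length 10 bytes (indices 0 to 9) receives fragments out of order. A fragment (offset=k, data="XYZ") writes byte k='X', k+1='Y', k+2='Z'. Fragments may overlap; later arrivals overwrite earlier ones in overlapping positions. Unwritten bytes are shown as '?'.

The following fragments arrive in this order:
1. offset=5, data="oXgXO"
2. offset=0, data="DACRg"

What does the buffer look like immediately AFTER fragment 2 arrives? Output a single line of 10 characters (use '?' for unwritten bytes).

Fragment 1: offset=5 data="oXgXO" -> buffer=?????oXgXO
Fragment 2: offset=0 data="DACRg" -> buffer=DACRgoXgXO

Answer: DACRgoXgXO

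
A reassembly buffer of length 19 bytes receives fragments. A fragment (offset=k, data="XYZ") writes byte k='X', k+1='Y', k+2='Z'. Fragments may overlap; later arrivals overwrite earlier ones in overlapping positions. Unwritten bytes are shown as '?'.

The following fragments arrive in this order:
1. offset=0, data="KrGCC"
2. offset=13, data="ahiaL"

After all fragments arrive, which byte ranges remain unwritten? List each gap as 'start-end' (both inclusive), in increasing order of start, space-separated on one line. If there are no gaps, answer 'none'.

Answer: 5-12 18-18

Derivation:
Fragment 1: offset=0 len=5
Fragment 2: offset=13 len=5
Gaps: 5-12 18-18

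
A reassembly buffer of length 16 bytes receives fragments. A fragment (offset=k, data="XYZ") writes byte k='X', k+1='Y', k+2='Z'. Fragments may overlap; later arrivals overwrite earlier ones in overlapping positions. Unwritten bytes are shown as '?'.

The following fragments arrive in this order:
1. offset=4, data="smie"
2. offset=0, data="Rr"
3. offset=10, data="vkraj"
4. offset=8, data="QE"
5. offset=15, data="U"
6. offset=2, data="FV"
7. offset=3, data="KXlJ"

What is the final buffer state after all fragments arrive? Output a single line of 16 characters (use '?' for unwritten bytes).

Answer: RrFKXlJeQEvkrajU

Derivation:
Fragment 1: offset=4 data="smie" -> buffer=????smie????????
Fragment 2: offset=0 data="Rr" -> buffer=Rr??smie????????
Fragment 3: offset=10 data="vkraj" -> buffer=Rr??smie??vkraj?
Fragment 4: offset=8 data="QE" -> buffer=Rr??smieQEvkraj?
Fragment 5: offset=15 data="U" -> buffer=Rr??smieQEvkrajU
Fragment 6: offset=2 data="FV" -> buffer=RrFVsmieQEvkrajU
Fragment 7: offset=3 data="KXlJ" -> buffer=RrFKXlJeQEvkrajU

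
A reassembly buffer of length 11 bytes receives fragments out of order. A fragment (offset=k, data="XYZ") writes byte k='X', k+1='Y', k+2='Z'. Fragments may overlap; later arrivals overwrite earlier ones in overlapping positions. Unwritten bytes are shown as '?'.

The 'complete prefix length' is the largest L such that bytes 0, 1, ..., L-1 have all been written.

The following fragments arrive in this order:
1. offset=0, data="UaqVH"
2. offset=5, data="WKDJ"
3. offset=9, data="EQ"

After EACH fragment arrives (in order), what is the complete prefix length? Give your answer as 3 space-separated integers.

Fragment 1: offset=0 data="UaqVH" -> buffer=UaqVH?????? -> prefix_len=5
Fragment 2: offset=5 data="WKDJ" -> buffer=UaqVHWKDJ?? -> prefix_len=9
Fragment 3: offset=9 data="EQ" -> buffer=UaqVHWKDJEQ -> prefix_len=11

Answer: 5 9 11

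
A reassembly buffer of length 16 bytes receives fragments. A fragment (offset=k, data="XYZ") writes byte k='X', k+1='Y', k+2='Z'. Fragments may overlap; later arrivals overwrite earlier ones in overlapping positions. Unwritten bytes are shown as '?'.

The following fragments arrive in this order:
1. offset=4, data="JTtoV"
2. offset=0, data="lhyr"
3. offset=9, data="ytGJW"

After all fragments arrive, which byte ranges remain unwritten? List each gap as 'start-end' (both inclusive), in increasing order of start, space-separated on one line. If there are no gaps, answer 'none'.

Fragment 1: offset=4 len=5
Fragment 2: offset=0 len=4
Fragment 3: offset=9 len=5
Gaps: 14-15

Answer: 14-15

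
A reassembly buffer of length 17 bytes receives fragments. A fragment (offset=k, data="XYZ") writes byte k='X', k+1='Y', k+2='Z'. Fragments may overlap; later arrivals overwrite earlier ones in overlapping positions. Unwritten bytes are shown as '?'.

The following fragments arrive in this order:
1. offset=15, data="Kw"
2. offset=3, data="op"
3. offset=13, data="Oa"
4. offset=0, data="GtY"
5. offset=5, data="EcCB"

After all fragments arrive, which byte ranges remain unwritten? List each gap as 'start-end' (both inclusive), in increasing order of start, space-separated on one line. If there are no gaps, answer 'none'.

Answer: 9-12

Derivation:
Fragment 1: offset=15 len=2
Fragment 2: offset=3 len=2
Fragment 3: offset=13 len=2
Fragment 4: offset=0 len=3
Fragment 5: offset=5 len=4
Gaps: 9-12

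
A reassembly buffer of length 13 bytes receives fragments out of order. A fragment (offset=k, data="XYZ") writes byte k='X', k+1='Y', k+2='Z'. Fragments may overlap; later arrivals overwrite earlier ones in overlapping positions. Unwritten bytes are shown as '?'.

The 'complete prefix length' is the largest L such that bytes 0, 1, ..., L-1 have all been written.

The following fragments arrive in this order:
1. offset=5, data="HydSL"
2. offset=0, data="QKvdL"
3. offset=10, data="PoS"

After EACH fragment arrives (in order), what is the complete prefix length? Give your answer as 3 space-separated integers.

Fragment 1: offset=5 data="HydSL" -> buffer=?????HydSL??? -> prefix_len=0
Fragment 2: offset=0 data="QKvdL" -> buffer=QKvdLHydSL??? -> prefix_len=10
Fragment 3: offset=10 data="PoS" -> buffer=QKvdLHydSLPoS -> prefix_len=13

Answer: 0 10 13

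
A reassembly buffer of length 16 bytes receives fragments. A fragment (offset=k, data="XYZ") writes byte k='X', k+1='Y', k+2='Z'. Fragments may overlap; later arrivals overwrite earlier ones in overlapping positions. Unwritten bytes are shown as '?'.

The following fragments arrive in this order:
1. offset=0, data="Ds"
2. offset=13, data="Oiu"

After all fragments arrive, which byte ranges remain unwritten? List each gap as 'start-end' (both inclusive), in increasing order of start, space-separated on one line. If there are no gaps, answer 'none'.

Fragment 1: offset=0 len=2
Fragment 2: offset=13 len=3
Gaps: 2-12

Answer: 2-12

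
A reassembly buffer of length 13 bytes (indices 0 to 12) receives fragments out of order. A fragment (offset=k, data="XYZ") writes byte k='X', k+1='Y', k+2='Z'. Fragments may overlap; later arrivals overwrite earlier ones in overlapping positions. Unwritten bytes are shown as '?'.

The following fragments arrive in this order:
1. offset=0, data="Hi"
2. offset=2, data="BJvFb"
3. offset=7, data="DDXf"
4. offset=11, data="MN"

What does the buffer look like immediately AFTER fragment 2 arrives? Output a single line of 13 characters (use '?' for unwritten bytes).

Answer: HiBJvFb??????

Derivation:
Fragment 1: offset=0 data="Hi" -> buffer=Hi???????????
Fragment 2: offset=2 data="BJvFb" -> buffer=HiBJvFb??????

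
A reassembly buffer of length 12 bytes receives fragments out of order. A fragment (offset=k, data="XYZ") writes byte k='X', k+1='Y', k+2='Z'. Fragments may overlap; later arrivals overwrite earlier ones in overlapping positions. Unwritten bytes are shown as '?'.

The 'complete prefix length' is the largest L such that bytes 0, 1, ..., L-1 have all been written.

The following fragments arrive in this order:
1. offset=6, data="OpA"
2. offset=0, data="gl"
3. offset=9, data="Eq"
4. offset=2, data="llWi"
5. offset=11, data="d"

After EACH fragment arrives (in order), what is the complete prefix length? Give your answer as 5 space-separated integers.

Answer: 0 2 2 11 12

Derivation:
Fragment 1: offset=6 data="OpA" -> buffer=??????OpA??? -> prefix_len=0
Fragment 2: offset=0 data="gl" -> buffer=gl????OpA??? -> prefix_len=2
Fragment 3: offset=9 data="Eq" -> buffer=gl????OpAEq? -> prefix_len=2
Fragment 4: offset=2 data="llWi" -> buffer=glllWiOpAEq? -> prefix_len=11
Fragment 5: offset=11 data="d" -> buffer=glllWiOpAEqd -> prefix_len=12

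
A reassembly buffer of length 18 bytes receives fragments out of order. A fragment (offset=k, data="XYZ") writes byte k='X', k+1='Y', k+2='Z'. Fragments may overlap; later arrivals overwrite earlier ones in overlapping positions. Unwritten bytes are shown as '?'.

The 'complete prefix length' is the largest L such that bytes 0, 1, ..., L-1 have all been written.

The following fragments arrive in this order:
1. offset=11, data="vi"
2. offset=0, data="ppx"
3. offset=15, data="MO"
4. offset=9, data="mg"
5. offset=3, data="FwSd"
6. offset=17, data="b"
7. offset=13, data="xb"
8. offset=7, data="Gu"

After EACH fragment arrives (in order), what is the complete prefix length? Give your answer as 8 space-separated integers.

Answer: 0 3 3 3 7 7 7 18

Derivation:
Fragment 1: offset=11 data="vi" -> buffer=???????????vi????? -> prefix_len=0
Fragment 2: offset=0 data="ppx" -> buffer=ppx????????vi????? -> prefix_len=3
Fragment 3: offset=15 data="MO" -> buffer=ppx????????vi??MO? -> prefix_len=3
Fragment 4: offset=9 data="mg" -> buffer=ppx??????mgvi??MO? -> prefix_len=3
Fragment 5: offset=3 data="FwSd" -> buffer=ppxFwSd??mgvi??MO? -> prefix_len=7
Fragment 6: offset=17 data="b" -> buffer=ppxFwSd??mgvi??MOb -> prefix_len=7
Fragment 7: offset=13 data="xb" -> buffer=ppxFwSd??mgvixbMOb -> prefix_len=7
Fragment 8: offset=7 data="Gu" -> buffer=ppxFwSdGumgvixbMOb -> prefix_len=18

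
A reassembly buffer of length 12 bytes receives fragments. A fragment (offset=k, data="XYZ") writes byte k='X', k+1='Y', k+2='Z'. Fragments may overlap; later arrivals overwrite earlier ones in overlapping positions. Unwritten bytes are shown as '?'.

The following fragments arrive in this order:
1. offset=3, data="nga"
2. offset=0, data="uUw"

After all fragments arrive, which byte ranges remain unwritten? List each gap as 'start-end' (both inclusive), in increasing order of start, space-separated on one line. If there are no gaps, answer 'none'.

Answer: 6-11

Derivation:
Fragment 1: offset=3 len=3
Fragment 2: offset=0 len=3
Gaps: 6-11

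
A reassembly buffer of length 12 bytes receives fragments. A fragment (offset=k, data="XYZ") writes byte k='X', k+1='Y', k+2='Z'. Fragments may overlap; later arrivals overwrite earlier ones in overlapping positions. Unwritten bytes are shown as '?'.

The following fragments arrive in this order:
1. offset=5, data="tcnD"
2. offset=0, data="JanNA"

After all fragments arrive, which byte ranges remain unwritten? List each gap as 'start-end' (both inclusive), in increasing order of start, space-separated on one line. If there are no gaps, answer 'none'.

Fragment 1: offset=5 len=4
Fragment 2: offset=0 len=5
Gaps: 9-11

Answer: 9-11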